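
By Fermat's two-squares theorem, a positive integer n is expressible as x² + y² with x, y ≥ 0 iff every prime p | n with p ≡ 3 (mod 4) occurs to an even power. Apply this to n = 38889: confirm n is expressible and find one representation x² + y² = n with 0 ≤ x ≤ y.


Step 1: Factor n = 38889 = 3^2 · 29 · 149.
Step 2: Check the mod-4 condition on each prime factor: 3 ≡ 3 (mod 4), exponent 2 (must be even); 29 ≡ 1 (mod 4), exponent 1; 149 ≡ 1 (mod 4), exponent 1.
All primes ≡ 3 (mod 4) appear to even exponent (or don't appear), so by the two-squares theorem n IS expressible as a sum of two squares.
Step 3: Build a representation. Group n = k² · m with k = 3 and m = 29 · 149 = 4321 (a product of primes ≡ 1 (mod 4)); a representation of m scales to one of n via (k·x)² + (k·y)² = k²(x² + y²). Each prime p ≡ 1 (mod 4) is itself a sum of two squares; find a² by testing p − a² for a perfect square:
  29: 29 − 1² = 28, 29 − 2² = 25 = 5² ⇒ 29 = 2² + 5².
  149: 149 − 1² = 148, 149 − 2² = 145, 149 − 3² = 140, 149 − 4² = 133, 149 − 5² = 124, 149 − 6² = 113, 149 − 7² = 100 = 10² ⇒ 149 = 7² + 10².
  Combine using the Brahmagupta–Fibonacci identity (a² + b²)(c² + d²) = (ac − bd)² + (ad + bc)² = (ac + bd)² + (ad − bc)²:
  29 · 149 = 4321: from (2² + 5²)(7² + 10²), take (2·7 − 5·10, 2·10 + 5·7) = (14 − 50, 20 + 35) = (-36, 55); dropping signs (only squares matter) gives (36, 55); check 36² + 55² = 1296 + 3025 = 4321 ✓.
  Scale by k = 3: (3·36, 3·55) = (108, 165).
Step 4: Order so x ≤ y and verify: 108² + 165² = 11664 + 27225 = 38889 = n. ✓

n = 38889 = 108² + 165² (one valid representation with x ≤ y).


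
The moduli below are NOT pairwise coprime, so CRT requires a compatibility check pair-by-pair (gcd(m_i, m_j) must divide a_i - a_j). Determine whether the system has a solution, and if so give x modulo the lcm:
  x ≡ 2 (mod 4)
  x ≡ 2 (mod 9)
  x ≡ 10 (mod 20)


Moduli 4, 9, 20 are not pairwise coprime, so CRT works modulo lcm(m_i) when all pairwise compatibility conditions hold.
Pairwise compatibility: gcd(m_i, m_j) must divide a_i - a_j for every pair.
Merge one congruence at a time:
  Start: x ≡ 2 (mod 4).
  Combine with x ≡ 2 (mod 9): gcd(4, 9) = 1; 2 - 2 = 0, which IS divisible by 1, so compatible.
    Write x = 2 + 4·t and substitute into x ≡ 2 (mod 9): 4·t ≡ 2 − 2 = 0 (mod 9).
    The inverse of 4 mod 9 is 7 (since 4·7 = 28 = 3·9 + 1), so t ≡ 7·0 = 0 ≡ 0 (mod 9).
    Then x = 2 + 4·0 = 2, valid modulo lcm(4, 9) = 36: x ≡ 2 (mod 36).
  Combine with x ≡ 10 (mod 20): gcd(36, 20) = 4; 10 - 2 = 8, which IS divisible by 4, so compatible.
    Write x = 2 + 36·t and substitute into x ≡ 10 (mod 20): 36·t ≡ 10 − 2 = 8 (mod 20).
    Divide the congruence (and modulus) by g = 4: 9·t ≡ 2 (mod 5).
    Reduce coefficients mod 5: 4·t ≡ 2 (mod 5).
    The inverse of 4 mod 5 is 4 (since 4·4 = 16 = 3·5 + 1), so t ≡ 4·2 = 8 ≡ 3 (mod 5).
    Then x = 2 + 36·3 = 110, valid modulo lcm(36, 20) = 180: x ≡ 110 (mod 180).
Verify: 110 mod 4 = 2, 110 mod 9 = 2, 110 mod 20 = 10.

x ≡ 110 (mod 180).


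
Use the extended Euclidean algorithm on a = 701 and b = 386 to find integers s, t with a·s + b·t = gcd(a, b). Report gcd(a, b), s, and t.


Euclidean algorithm on (701, 386) — divide until remainder is 0:
  701 = 1 · 386 + 315
  386 = 1 · 315 + 71
  315 = 4 · 71 + 31
  71 = 2 · 31 + 9
  31 = 3 · 9 + 4
  9 = 2 · 4 + 1
  4 = 4 · 1 + 0
gcd(701, 386) = 1.
Track Bezout coefficients alongside the remainders: start with r₀ = 701 = a·1 + b·0 (s = 1, t = 0) and r₁ = 386 = a·0 + b·1 (s = 0, t = 1); each new remainder r_{k+1} = r_{k-1} − q_k·r_k inherits s_{k+1} = s_{k-1} − q_k·s_k, t_{k+1} = t_{k-1} − q_k·t_k, so r_k = a·s_k + b·t_k at every step:
  q = 1: r = 315, s = 1 − 1·0 = 1, t = 0 − 1·1 = -1  (check: 701·1 + 386·(-1) = 315)
  q = 1: r = 71, s = 0 − 1·1 = -1, t = 1 − 1·(-1) = 2  (check: 701·(-1) + 386·2 = 71)
  q = 4: r = 31, s = 1 − 4·(-1) = 5, t = -1 − 4·2 = -9  (check: 701·5 + 386·(-9) = 31)
  q = 2: r = 9, s = -1 − 2·5 = -11, t = 2 − 2·(-9) = 20  (check: 701·(-11) + 386·20 = 9)
  q = 3: r = 4, s = 5 − 3·(-11) = 38, t = -9 − 3·20 = -69  (check: 701·38 + 386·(-69) = 4)
  q = 2: r = 1, s = -11 − 2·38 = -87, t = 20 − 2·(-69) = 158  (check: 701·(-87) + 386·158 = 1)
The row with r = 1 (the gcd) gives the Bezout coefficients s = -87, t = 158.
Result: 701 · (-87) + 386 · (158) = 1.

gcd(701, 386) = 1; s = -87, t = 158 (check: 701·(-87) + 386·158 = 1).


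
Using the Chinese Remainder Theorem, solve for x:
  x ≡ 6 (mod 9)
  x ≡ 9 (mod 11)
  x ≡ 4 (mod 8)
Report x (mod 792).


Moduli 9, 11, 8 are pairwise coprime; by CRT there is a unique solution modulo M = 9 · 11 · 8 = 792.
Solve pairwise, accumulating the modulus:
  Start with x ≡ 6 (mod 9).
  Combine with x ≡ 9 (mod 11): since gcd(9, 11) = 1, we get a unique residue mod 99.
    Write x = 6 + 9·t and substitute into x ≡ 9 (mod 11): 9·t ≡ 9 − 6 = 3 (mod 11).
    The inverse of 9 mod 11 is 5 (since 9·5 = 45 = 4·11 + 1), so t ≡ 5·3 = 15 ≡ 4 (mod 11).
    Then x = 6 + 9·4 = 42, valid modulo lcm(9, 11) = 99: x ≡ 42 (mod 99).
  Combine with x ≡ 4 (mod 8): since gcd(99, 8) = 1, we get a unique residue mod 792.
    Write x = 42 + 99·t and substitute into x ≡ 4 (mod 8): 99·t ≡ 4 − 42 = -38 (mod 8).
    Reduce coefficients mod 8: 3·t ≡ 2 (mod 8).
    The inverse of 3 mod 8 is 3 (since 3·3 = 9 = 1·8 + 1), so t ≡ 3·2 = 6 ≡ 6 (mod 8).
    Then x = 42 + 99·6 = 636, valid modulo lcm(99, 8) = 792: x ≡ 636 (mod 792).
Verify: 636 mod 9 = 6 ✓, 636 mod 11 = 9 ✓, 636 mod 8 = 4 ✓.

x ≡ 636 (mod 792).


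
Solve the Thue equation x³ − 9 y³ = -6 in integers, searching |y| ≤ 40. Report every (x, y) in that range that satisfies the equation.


The equation is x³ - 9y³ = -6. For fixed y, x³ = 9·y³ − 6, so a solution requires the RHS to be a perfect cube.
Strategy: iterate y from -40 to 40, compute RHS = 9·y³ − 6, and check whether it is a (positive or negative) perfect cube.
Check small values of y:
  y = 0: RHS = -6 is not a perfect cube.
  y = 1: RHS = 3 is not a perfect cube.
  y = -1: RHS = -15 is not a perfect cube.
  y = 2: RHS = 66 is not a perfect cube.
  y = -2: RHS = -78 is not a perfect cube.
  y = 3: RHS = 237 is not a perfect cube.
  y = -3: RHS = -249 is not a perfect cube.
Continuing the search up to |y| = 40 finds no solutions either.
No (x, y) in the scanned range satisfies the equation.

No integer solutions with |y| ≤ 40.


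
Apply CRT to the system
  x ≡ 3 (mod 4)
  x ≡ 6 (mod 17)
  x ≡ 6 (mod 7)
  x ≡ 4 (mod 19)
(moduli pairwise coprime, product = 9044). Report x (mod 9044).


Product of moduli M = 4 · 17 · 7 · 19 = 9044.
Merge one congruence at a time:
  Start: x ≡ 3 (mod 4).
  Combine with x ≡ 6 (mod 17); new modulus lcm = 68.
    Write x = 3 + 4·t and substitute into x ≡ 6 (mod 17): 4·t ≡ 6 − 3 = 3 (mod 17).
    The inverse of 4 mod 17 is 13 (since 4·13 = 52 = 3·17 + 1), so t ≡ 13·3 = 39 ≡ 5 (mod 17).
    Then x = 3 + 4·5 = 23, valid modulo lcm(4, 17) = 68: x ≡ 23 (mod 68).
  Combine with x ≡ 6 (mod 7); new modulus lcm = 476.
    Write x = 23 + 68·t and substitute into x ≡ 6 (mod 7): 68·t ≡ 6 − 23 = -17 (mod 7).
    Reduce coefficients mod 7: 5·t ≡ 4 (mod 7).
    The inverse of 5 mod 7 is 3 (since 5·3 = 15 = 2·7 + 1), so t ≡ 3·4 = 12 ≡ 5 (mod 7).
    Then x = 23 + 68·5 = 363, valid modulo lcm(68, 7) = 476: x ≡ 363 (mod 476).
  Combine with x ≡ 4 (mod 19); new modulus lcm = 9044.
    Write x = 363 + 476·t and substitute into x ≡ 4 (mod 19): 476·t ≡ 4 − 363 = -359 (mod 19).
    Reduce coefficients mod 19: 1·t ≡ 2 (mod 19).
    So t ≡ 2 (mod 19).
    Then x = 363 + 476·2 = 1315, valid modulo lcm(476, 19) = 9044: x ≡ 1315 (mod 9044).
Verify against each original: 1315 mod 4 = 3, 1315 mod 17 = 6, 1315 mod 7 = 6, 1315 mod 19 = 4.

x ≡ 1315 (mod 9044).


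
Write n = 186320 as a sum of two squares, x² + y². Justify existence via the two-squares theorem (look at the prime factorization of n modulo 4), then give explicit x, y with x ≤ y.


Step 1: Factor n = 186320 = 2^4 · 5 · 17 · 137.
Step 2: Check the mod-4 condition on each prime factor: 2 = 2 (special); 5 ≡ 1 (mod 4), exponent 1; 17 ≡ 1 (mod 4), exponent 1; 137 ≡ 1 (mod 4), exponent 1.
All primes ≡ 3 (mod 4) appear to even exponent (or don't appear), so by the two-squares theorem n IS expressible as a sum of two squares.
Step 3: Build a representation. Group n = k² · m with k = 4 and m = 5 · 17 · 137 = 11645 (a product of primes ≡ 1 (mod 4)); a representation of m scales to one of n via (k·x)² + (k·y)² = k²(x² + y²). Each prime p ≡ 1 (mod 4) is itself a sum of two squares; find a² by testing p − a² for a perfect square:
  5: 5 − 1² = 4 = 2² ⇒ 5 = 1² + 2².
  17: 17 − 1² = 16 = 4² ⇒ 17 = 1² + 4².
  137: 137 − 1² = 136, 137 − 2² = 133, 137 − 3² = 128, 137 − 4² = 121 = 11² ⇒ 137 = 4² + 11².
  Combine using the Brahmagupta–Fibonacci identity (a² + b²)(c² + d²) = (ac − bd)² + (ad + bc)² = (ac + bd)² + (ad − bc)²:
  5 · 17 = 85: from (1² + 2²)(1² + 4²), take (1·1 − 2·4, 1·4 + 2·1) = (1 − 8, 4 + 2) = (-7, 6); dropping signs (only squares matter) gives (7, 6); check 7² + 6² = 49 + 36 = 85 ✓.
  85 · 137 = 11645: from (7² + 6²)(4² + 11²), take (7·4 − 6·11, 7·11 + 6·4) = (28 − 66, 77 + 24) = (-38, 101); dropping signs (only squares matter) gives (38, 101); check 38² + 101² = 1444 + 10201 = 11645 ✓.
  Scale by k = 4: (4·38, 4·101) = (152, 404).
Step 4: Order so x ≤ y and verify: 152² + 404² = 23104 + 163216 = 186320 = n. ✓

n = 186320 = 152² + 404² (one valid representation with x ≤ y).


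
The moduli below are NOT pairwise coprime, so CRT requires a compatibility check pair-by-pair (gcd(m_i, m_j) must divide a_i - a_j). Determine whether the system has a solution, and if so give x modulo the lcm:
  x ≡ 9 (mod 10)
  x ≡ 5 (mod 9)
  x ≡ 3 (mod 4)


Moduli 10, 9, 4 are not pairwise coprime, so CRT works modulo lcm(m_i) when all pairwise compatibility conditions hold.
Pairwise compatibility: gcd(m_i, m_j) must divide a_i - a_j for every pair.
Merge one congruence at a time:
  Start: x ≡ 9 (mod 10).
  Combine with x ≡ 5 (mod 9): gcd(10, 9) = 1; 5 - 9 = -4, which IS divisible by 1, so compatible.
    Write x = 9 + 10·t and substitute into x ≡ 5 (mod 9): 10·t ≡ 5 − 9 = -4 (mod 9).
    Reduce coefficients mod 9: 1·t ≡ 5 (mod 9).
    So t ≡ 5 (mod 9).
    Then x = 9 + 10·5 = 59, valid modulo lcm(10, 9) = 90: x ≡ 59 (mod 90).
  Combine with x ≡ 3 (mod 4): gcd(90, 4) = 2; 3 - 59 = -56, which IS divisible by 2, so compatible.
    Write x = 59 + 90·t and substitute into x ≡ 3 (mod 4): 90·t ≡ 3 − 59 = -56 (mod 4).
    Divide the congruence (and modulus) by g = 2: 45·t ≡ -28 (mod 2).
    Reduce coefficients mod 2: 1·t ≡ 0 (mod 2).
    So t ≡ 0 (mod 2).
    Then x = 59 + 90·0 = 59, valid modulo lcm(90, 4) = 180: x ≡ 59 (mod 180).
Verify: 59 mod 10 = 9, 59 mod 9 = 5, 59 mod 4 = 3.

x ≡ 59 (mod 180).


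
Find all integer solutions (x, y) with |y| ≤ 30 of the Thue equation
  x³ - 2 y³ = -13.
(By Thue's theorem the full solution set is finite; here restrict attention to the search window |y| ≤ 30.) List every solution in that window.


The equation is x³ - 2y³ = -13. For fixed y, x³ = 2·y³ − 13, so a solution requires the RHS to be a perfect cube.
Strategy: iterate y from -30 to 30, compute RHS = 2·y³ − 13, and check whether it is a (positive or negative) perfect cube.
Check small values of y:
  y = 0: RHS = -13 is not a perfect cube.
  y = 1: RHS = -11 is not a perfect cube.
  y = -1: RHS = -15 is not a perfect cube.
  y = 2: RHS = 3 is not a perfect cube.
  y = -2: RHS = -29 is not a perfect cube.
  y = 3: RHS = 41 is not a perfect cube.
  y = -3: RHS = -67 is not a perfect cube.
Continuing the search up to |y| = 30 finds no solutions either.
No (x, y) in the scanned range satisfies the equation.

No integer solutions with |y| ≤ 30.


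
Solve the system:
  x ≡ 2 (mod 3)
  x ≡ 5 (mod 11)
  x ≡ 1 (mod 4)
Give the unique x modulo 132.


Moduli 3, 11, 4 are pairwise coprime; by CRT there is a unique solution modulo M = 3 · 11 · 4 = 132.
Solve pairwise, accumulating the modulus:
  Start with x ≡ 2 (mod 3).
  Combine with x ≡ 5 (mod 11): since gcd(3, 11) = 1, we get a unique residue mod 33.
    Write x = 2 + 3·t and substitute into x ≡ 5 (mod 11): 3·t ≡ 5 − 2 = 3 (mod 11).
    The inverse of 3 mod 11 is 4 (since 3·4 = 12 = 1·11 + 1), so t ≡ 4·3 = 12 ≡ 1 (mod 11).
    Then x = 2 + 3·1 = 5, valid modulo lcm(3, 11) = 33: x ≡ 5 (mod 33).
  Combine with x ≡ 1 (mod 4): since gcd(33, 4) = 1, we get a unique residue mod 132.
    Write x = 5 + 33·t and substitute into x ≡ 1 (mod 4): 33·t ≡ 1 − 5 = -4 (mod 4).
    Reduce coefficients mod 4: 1·t ≡ 0 (mod 4).
    So t ≡ 0 (mod 4).
    Then x = 5 + 33·0 = 5, valid modulo lcm(33, 4) = 132: x ≡ 5 (mod 132).
Verify: 5 mod 3 = 2 ✓, 5 mod 11 = 5 ✓, 5 mod 4 = 1 ✓.

x ≡ 5 (mod 132).


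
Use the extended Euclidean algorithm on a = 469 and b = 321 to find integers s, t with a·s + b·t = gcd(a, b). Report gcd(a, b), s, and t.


Euclidean algorithm on (469, 321) — divide until remainder is 0:
  469 = 1 · 321 + 148
  321 = 2 · 148 + 25
  148 = 5 · 25 + 23
  25 = 1 · 23 + 2
  23 = 11 · 2 + 1
  2 = 2 · 1 + 0
gcd(469, 321) = 1.
Track Bezout coefficients alongside the remainders: start with r₀ = 469 = a·1 + b·0 (s = 1, t = 0) and r₁ = 321 = a·0 + b·1 (s = 0, t = 1); each new remainder r_{k+1} = r_{k-1} − q_k·r_k inherits s_{k+1} = s_{k-1} − q_k·s_k, t_{k+1} = t_{k-1} − q_k·t_k, so r_k = a·s_k + b·t_k at every step:
  q = 1: r = 148, s = 1 − 1·0 = 1, t = 0 − 1·1 = -1  (check: 469·1 + 321·(-1) = 148)
  q = 2: r = 25, s = 0 − 2·1 = -2, t = 1 − 2·(-1) = 3  (check: 469·(-2) + 321·3 = 25)
  q = 5: r = 23, s = 1 − 5·(-2) = 11, t = -1 − 5·3 = -16  (check: 469·11 + 321·(-16) = 23)
  q = 1: r = 2, s = -2 − 1·11 = -13, t = 3 − 1·(-16) = 19  (check: 469·(-13) + 321·19 = 2)
  q = 11: r = 1, s = 11 − 11·(-13) = 154, t = -16 − 11·19 = -225  (check: 469·154 + 321·(-225) = 1)
The row with r = 1 (the gcd) gives the Bezout coefficients s = 154, t = -225.
Result: 469 · (154) + 321 · (-225) = 1.

gcd(469, 321) = 1; s = 154, t = -225 (check: 469·154 + 321·(-225) = 1).


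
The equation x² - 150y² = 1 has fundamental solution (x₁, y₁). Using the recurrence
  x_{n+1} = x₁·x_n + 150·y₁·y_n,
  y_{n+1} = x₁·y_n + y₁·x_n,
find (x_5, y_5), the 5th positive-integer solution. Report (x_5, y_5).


Step 1: Find the fundamental solution (x₁, y₁) of x² - 150y² = 1.
  Expand √150 as a continued fraction. a₀ = ⌊√150⌋ = 12; iterate m_{k+1} = d_k·a_k − m_k, d_{k+1} = (150 − m_{k+1}²)/d_k, a_{k+1} = ⌊(a₀ + m_{k+1})/d_{k+1}⌋ (starting m₀ = 0, d₀ = 1), with convergents p_k = a_k·p_{k-1} + p_{k-2}, q_k = a_k·q_{k-1} + q_{k-2} (p₋₁ = 1, q₋₁ = 0):
  k = 0: a₀ = 12; p₀/q₀ = 12/1; p₀² − 150·q₀² = 144 − 150 = -6.
  k = 1: m = 12, d = 6, a = ⌊(12 + 12)/6⌋ = 4; p/q = (4·12 + 1)/(4·1 + 0) = 49/4; p² − 150·q² = 2401 − 2400 = 1.
  The first convergent with p² − 150·q² = 1 gives the fundamental solution (x₁, y₁) = (49, 4).
Step 2: Apply the recurrence (x_{n+1}, y_{n+1}) = (x₁x_n + 150y₁y_n, x₁y_n + y₁x_n) repeatedly.
  From (x_1, y_1) = (49, 4): x_2 = 49·49 + 150·4·4 = 4801; y_2 = 49·4 + 4·49 = 392.
  From (x_2, y_2) = (4801, 392): x_3 = 49·4801 + 150·4·392 = 470449; y_3 = 49·392 + 4·4801 = 38412.
  From (x_3, y_3) = (470449, 38412): x_4 = 49·470449 + 150·4·38412 = 46099201; y_4 = 49·38412 + 4·470449 = 3763984.
  From (x_4, y_4) = (46099201, 3763984): x_5 = 49·46099201 + 150·4·3763984 = 4517251249; y_5 = 49·3763984 + 4·46099201 = 368832020.
Step 3: Verify x_5² - 150·y_5² = 20405558846592060001 - 20405558846592060000 = 1 (should be 1). ✓

(x_1, y_1) = (49, 4); (x_5, y_5) = (4517251249, 368832020).


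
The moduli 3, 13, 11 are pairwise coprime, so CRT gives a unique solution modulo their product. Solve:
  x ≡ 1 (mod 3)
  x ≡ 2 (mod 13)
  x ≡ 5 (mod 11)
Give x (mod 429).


Moduli 3, 13, 11 are pairwise coprime; by CRT there is a unique solution modulo M = 3 · 13 · 11 = 429.
Solve pairwise, accumulating the modulus:
  Start with x ≡ 1 (mod 3).
  Combine with x ≡ 2 (mod 13): since gcd(3, 13) = 1, we get a unique residue mod 39.
    Write x = 1 + 3·t and substitute into x ≡ 2 (mod 13): 3·t ≡ 2 − 1 = 1 (mod 13).
    The inverse of 3 mod 13 is 9 (since 3·9 = 27 = 2·13 + 1), so t ≡ 9·1 = 9 ≡ 9 (mod 13).
    Then x = 1 + 3·9 = 28, valid modulo lcm(3, 13) = 39: x ≡ 28 (mod 39).
  Combine with x ≡ 5 (mod 11): since gcd(39, 11) = 1, we get a unique residue mod 429.
    Write x = 28 + 39·t and substitute into x ≡ 5 (mod 11): 39·t ≡ 5 − 28 = -23 (mod 11).
    Reduce coefficients mod 11: 6·t ≡ 10 (mod 11).
    The inverse of 6 mod 11 is 2 (since 6·2 = 12 = 1·11 + 1), so t ≡ 2·10 = 20 ≡ 9 (mod 11).
    Then x = 28 + 39·9 = 379, valid modulo lcm(39, 11) = 429: x ≡ 379 (mod 429).
Verify: 379 mod 3 = 1 ✓, 379 mod 13 = 2 ✓, 379 mod 11 = 5 ✓.

x ≡ 379 (mod 429).


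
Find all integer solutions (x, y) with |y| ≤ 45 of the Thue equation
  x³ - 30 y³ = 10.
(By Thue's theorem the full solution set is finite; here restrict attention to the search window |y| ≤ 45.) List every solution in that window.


The equation is x³ - 30y³ = 10. For fixed y, x³ = 30·y³ + 10, so a solution requires the RHS to be a perfect cube.
Strategy: iterate y from -45 to 45, compute RHS = 30·y³ + 10, and check whether it is a (positive or negative) perfect cube.
Check small values of y:
  y = 0: RHS = 10 is not a perfect cube.
  y = 1: RHS = 40 is not a perfect cube.
  y = -1: RHS = -20 is not a perfect cube.
  y = 2: RHS = 250 is not a perfect cube.
  y = -2: RHS = -230 is not a perfect cube.
  y = 3: RHS = 820 is not a perfect cube.
  y = -3: RHS = -800 is not a perfect cube.
Continuing the search up to |y| = 45 finds no solutions either.
No (x, y) in the scanned range satisfies the equation.

No integer solutions with |y| ≤ 45.


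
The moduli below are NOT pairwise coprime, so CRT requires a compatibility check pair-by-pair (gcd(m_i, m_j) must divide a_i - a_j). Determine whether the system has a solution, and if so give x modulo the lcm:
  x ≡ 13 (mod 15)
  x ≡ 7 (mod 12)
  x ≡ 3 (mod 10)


Moduli 15, 12, 10 are not pairwise coprime, so CRT works modulo lcm(m_i) when all pairwise compatibility conditions hold.
Pairwise compatibility: gcd(m_i, m_j) must divide a_i - a_j for every pair.
Merge one congruence at a time:
  Start: x ≡ 13 (mod 15).
  Combine with x ≡ 7 (mod 12): gcd(15, 12) = 3; 7 - 13 = -6, which IS divisible by 3, so compatible.
    Write x = 13 + 15·t and substitute into x ≡ 7 (mod 12): 15·t ≡ 7 − 13 = -6 (mod 12).
    Divide the congruence (and modulus) by g = 3: 5·t ≡ -2 (mod 4).
    Reduce coefficients mod 4: 1·t ≡ 2 (mod 4).
    So t ≡ 2 (mod 4).
    Then x = 13 + 15·2 = 43, valid modulo lcm(15, 12) = 60: x ≡ 43 (mod 60).
  Combine with x ≡ 3 (mod 10): gcd(60, 10) = 10; 3 - 43 = -40, which IS divisible by 10, so compatible.
    Write x = 43 + 60·t and substitute into x ≡ 3 (mod 10): 60·t ≡ 3 − 43 = -40 (mod 10).
    Divide the congruence (and modulus) by g = 10: 6·t ≡ -4 (mod 1).
    Modulo 1 every t works; take t = 0.
    Then x = 43 + 60·0 = 43, valid modulo lcm(60, 10) = 60: x ≡ 43 (mod 60).
Verify: 43 mod 15 = 13, 43 mod 12 = 7, 43 mod 10 = 3.

x ≡ 43 (mod 60).


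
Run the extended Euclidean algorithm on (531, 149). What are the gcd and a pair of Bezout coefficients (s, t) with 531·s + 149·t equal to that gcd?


Euclidean algorithm on (531, 149) — divide until remainder is 0:
  531 = 3 · 149 + 84
  149 = 1 · 84 + 65
  84 = 1 · 65 + 19
  65 = 3 · 19 + 8
  19 = 2 · 8 + 3
  8 = 2 · 3 + 2
  3 = 1 · 2 + 1
  2 = 2 · 1 + 0
gcd(531, 149) = 1.
Track Bezout coefficients alongside the remainders: start with r₀ = 531 = a·1 + b·0 (s = 1, t = 0) and r₁ = 149 = a·0 + b·1 (s = 0, t = 1); each new remainder r_{k+1} = r_{k-1} − q_k·r_k inherits s_{k+1} = s_{k-1} − q_k·s_k, t_{k+1} = t_{k-1} − q_k·t_k, so r_k = a·s_k + b·t_k at every step:
  q = 3: r = 84, s = 1 − 3·0 = 1, t = 0 − 3·1 = -3  (check: 531·1 + 149·(-3) = 84)
  q = 1: r = 65, s = 0 − 1·1 = -1, t = 1 − 1·(-3) = 4  (check: 531·(-1) + 149·4 = 65)
  q = 1: r = 19, s = 1 − 1·(-1) = 2, t = -3 − 1·4 = -7  (check: 531·2 + 149·(-7) = 19)
  q = 3: r = 8, s = -1 − 3·2 = -7, t = 4 − 3·(-7) = 25  (check: 531·(-7) + 149·25 = 8)
  q = 2: r = 3, s = 2 − 2·(-7) = 16, t = -7 − 2·25 = -57  (check: 531·16 + 149·(-57) = 3)
  q = 2: r = 2, s = -7 − 2·16 = -39, t = 25 − 2·(-57) = 139  (check: 531·(-39) + 149·139 = 2)
  q = 1: r = 1, s = 16 − 1·(-39) = 55, t = -57 − 1·139 = -196  (check: 531·55 + 149·(-196) = 1)
The row with r = 1 (the gcd) gives the Bezout coefficients s = 55, t = -196.
Result: 531 · (55) + 149 · (-196) = 1.

gcd(531, 149) = 1; s = 55, t = -196 (check: 531·55 + 149·(-196) = 1).


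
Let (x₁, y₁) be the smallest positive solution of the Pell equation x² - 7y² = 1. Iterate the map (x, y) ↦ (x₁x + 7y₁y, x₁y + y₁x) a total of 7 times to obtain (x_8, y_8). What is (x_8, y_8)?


Step 1: Find the fundamental solution (x₁, y₁) of x² - 7y² = 1.
  Expand √7 as a continued fraction. a₀ = ⌊√7⌋ = 2; iterate m_{k+1} = d_k·a_k − m_k, d_{k+1} = (7 − m_{k+1}²)/d_k, a_{k+1} = ⌊(a₀ + m_{k+1})/d_{k+1}⌋ (starting m₀ = 0, d₀ = 1), with convergents p_k = a_k·p_{k-1} + p_{k-2}, q_k = a_k·q_{k-1} + q_{k-2} (p₋₁ = 1, q₋₁ = 0):
  k = 0: a₀ = 2; p₀/q₀ = 2/1; p₀² − 7·q₀² = 4 − 7 = -3.
  k = 1: m = 2, d = 3, a = ⌊(2 + 2)/3⌋ = 1; p/q = (1·2 + 1)/(1·1 + 0) = 3/1; p² − 7·q² = 9 − 7 = 2.
  k = 2: m = 1, d = 2, a = ⌊(2 + 1)/2⌋ = 1; p/q = (1·3 + 2)/(1·1 + 1) = 5/2; p² − 7·q² = 25 − 28 = -3.
  k = 3: m = 1, d = 3, a = ⌊(2 + 1)/3⌋ = 1; p/q = (1·5 + 3)/(1·2 + 1) = 8/3; p² − 7·q² = 64 − 63 = 1.
  The first convergent with p² − 7·q² = 1 gives the fundamental solution (x₁, y₁) = (8, 3).
Step 2: Apply the recurrence (x_{n+1}, y_{n+1}) = (x₁x_n + 7y₁y_n, x₁y_n + y₁x_n) repeatedly.
  From (x_1, y_1) = (8, 3): x_2 = 8·8 + 7·3·3 = 127; y_2 = 8·3 + 3·8 = 48.
  From (x_2, y_2) = (127, 48): x_3 = 8·127 + 7·3·48 = 2024; y_3 = 8·48 + 3·127 = 765.
  From (x_3, y_3) = (2024, 765): x_4 = 8·2024 + 7·3·765 = 32257; y_4 = 8·765 + 3·2024 = 12192.
  From (x_4, y_4) = (32257, 12192): x_5 = 8·32257 + 7·3·12192 = 514088; y_5 = 8·12192 + 3·32257 = 194307.
  From (x_5, y_5) = (514088, 194307): x_6 = 8·514088 + 7·3·194307 = 8193151; y_6 = 8·194307 + 3·514088 = 3096720.
  From (x_6, y_6) = (8193151, 3096720): x_7 = 8·8193151 + 7·3·3096720 = 130576328; y_7 = 8·3096720 + 3·8193151 = 49353213.
  From (x_7, y_7) = (130576328, 49353213): x_8 = 8·130576328 + 7·3·49353213 = 2081028097; y_8 = 8·49353213 + 3·130576328 = 786554688.
Step 3: Verify x_8² - 7·y_8² = 4330677940503441409 - 4330677940503441408 = 1 (should be 1). ✓

(x_1, y_1) = (8, 3); (x_8, y_8) = (2081028097, 786554688).


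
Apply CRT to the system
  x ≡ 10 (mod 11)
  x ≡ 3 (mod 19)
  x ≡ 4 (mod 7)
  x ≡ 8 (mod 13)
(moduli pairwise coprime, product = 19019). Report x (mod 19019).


Product of moduli M = 11 · 19 · 7 · 13 = 19019.
Merge one congruence at a time:
  Start: x ≡ 10 (mod 11).
  Combine with x ≡ 3 (mod 19); new modulus lcm = 209.
    Write x = 10 + 11·t and substitute into x ≡ 3 (mod 19): 11·t ≡ 3 − 10 = -7 (mod 19).
    Reduce coefficients mod 19: 11·t ≡ 12 (mod 19).
    The inverse of 11 mod 19 is 7 (since 11·7 = 77 = 4·19 + 1), so t ≡ 7·12 = 84 ≡ 8 (mod 19).
    Then x = 10 + 11·8 = 98, valid modulo lcm(11, 19) = 209: x ≡ 98 (mod 209).
  Combine with x ≡ 4 (mod 7); new modulus lcm = 1463.
    Write x = 98 + 209·t and substitute into x ≡ 4 (mod 7): 209·t ≡ 4 − 98 = -94 (mod 7).
    Reduce coefficients mod 7: 6·t ≡ 4 (mod 7).
    The inverse of 6 mod 7 is 6 (since 6·6 = 36 = 5·7 + 1), so t ≡ 6·4 = 24 ≡ 3 (mod 7).
    Then x = 98 + 209·3 = 725, valid modulo lcm(209, 7) = 1463: x ≡ 725 (mod 1463).
  Combine with x ≡ 8 (mod 13); new modulus lcm = 19019.
    Write x = 725 + 1463·t and substitute into x ≡ 8 (mod 13): 1463·t ≡ 8 − 725 = -717 (mod 13).
    Reduce coefficients mod 13: 7·t ≡ 11 (mod 13).
    The inverse of 7 mod 13 is 2 (since 7·2 = 14 = 1·13 + 1), so t ≡ 2·11 = 22 ≡ 9 (mod 13).
    Then x = 725 + 1463·9 = 13892, valid modulo lcm(1463, 13) = 19019: x ≡ 13892 (mod 19019).
Verify against each original: 13892 mod 11 = 10, 13892 mod 19 = 3, 13892 mod 7 = 4, 13892 mod 13 = 8.

x ≡ 13892 (mod 19019).


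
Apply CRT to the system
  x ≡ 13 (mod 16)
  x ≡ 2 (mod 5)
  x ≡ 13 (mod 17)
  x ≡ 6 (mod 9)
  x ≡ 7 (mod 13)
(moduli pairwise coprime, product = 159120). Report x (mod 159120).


Product of moduli M = 16 · 5 · 17 · 9 · 13 = 159120.
Merge one congruence at a time:
  Start: x ≡ 13 (mod 16).
  Combine with x ≡ 2 (mod 5); new modulus lcm = 80.
    Write x = 13 + 16·t and substitute into x ≡ 2 (mod 5): 16·t ≡ 2 − 13 = -11 (mod 5).
    Reduce coefficients mod 5: 1·t ≡ 4 (mod 5).
    So t ≡ 4 (mod 5).
    Then x = 13 + 16·4 = 77, valid modulo lcm(16, 5) = 80: x ≡ 77 (mod 80).
  Combine with x ≡ 13 (mod 17); new modulus lcm = 1360.
    Write x = 77 + 80·t and substitute into x ≡ 13 (mod 17): 80·t ≡ 13 − 77 = -64 (mod 17).
    Reduce coefficients mod 17: 12·t ≡ 4 (mod 17).
    The inverse of 12 mod 17 is 10 (since 12·10 = 120 = 7·17 + 1), so t ≡ 10·4 = 40 ≡ 6 (mod 17).
    Then x = 77 + 80·6 = 557, valid modulo lcm(80, 17) = 1360: x ≡ 557 (mod 1360).
  Combine with x ≡ 6 (mod 9); new modulus lcm = 12240.
    Write x = 557 + 1360·t and substitute into x ≡ 6 (mod 9): 1360·t ≡ 6 − 557 = -551 (mod 9).
    Reduce coefficients mod 9: 1·t ≡ 7 (mod 9).
    So t ≡ 7 (mod 9).
    Then x = 557 + 1360·7 = 10077, valid modulo lcm(1360, 9) = 12240: x ≡ 10077 (mod 12240).
  Combine with x ≡ 7 (mod 13); new modulus lcm = 159120.
    Write x = 10077 + 12240·t and substitute into x ≡ 7 (mod 13): 12240·t ≡ 7 − 10077 = -10070 (mod 13).
    Reduce coefficients mod 13: 7·t ≡ 5 (mod 13).
    The inverse of 7 mod 13 is 2 (since 7·2 = 14 = 1·13 + 1), so t ≡ 2·5 = 10 ≡ 10 (mod 13).
    Then x = 10077 + 12240·10 = 132477, valid modulo lcm(12240, 13) = 159120: x ≡ 132477 (mod 159120).
Verify against each original: 132477 mod 16 = 13, 132477 mod 5 = 2, 132477 mod 17 = 13, 132477 mod 9 = 6, 132477 mod 13 = 7.

x ≡ 132477 (mod 159120).


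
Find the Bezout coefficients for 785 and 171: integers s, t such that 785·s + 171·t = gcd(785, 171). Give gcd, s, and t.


Euclidean algorithm on (785, 171) — divide until remainder is 0:
  785 = 4 · 171 + 101
  171 = 1 · 101 + 70
  101 = 1 · 70 + 31
  70 = 2 · 31 + 8
  31 = 3 · 8 + 7
  8 = 1 · 7 + 1
  7 = 7 · 1 + 0
gcd(785, 171) = 1.
Track Bezout coefficients alongside the remainders: start with r₀ = 785 = a·1 + b·0 (s = 1, t = 0) and r₁ = 171 = a·0 + b·1 (s = 0, t = 1); each new remainder r_{k+1} = r_{k-1} − q_k·r_k inherits s_{k+1} = s_{k-1} − q_k·s_k, t_{k+1} = t_{k-1} − q_k·t_k, so r_k = a·s_k + b·t_k at every step:
  q = 4: r = 101, s = 1 − 4·0 = 1, t = 0 − 4·1 = -4  (check: 785·1 + 171·(-4) = 101)
  q = 1: r = 70, s = 0 − 1·1 = -1, t = 1 − 1·(-4) = 5  (check: 785·(-1) + 171·5 = 70)
  q = 1: r = 31, s = 1 − 1·(-1) = 2, t = -4 − 1·5 = -9  (check: 785·2 + 171·(-9) = 31)
  q = 2: r = 8, s = -1 − 2·2 = -5, t = 5 − 2·(-9) = 23  (check: 785·(-5) + 171·23 = 8)
  q = 3: r = 7, s = 2 − 3·(-5) = 17, t = -9 − 3·23 = -78  (check: 785·17 + 171·(-78) = 7)
  q = 1: r = 1, s = -5 − 1·17 = -22, t = 23 − 1·(-78) = 101  (check: 785·(-22) + 171·101 = 1)
The row with r = 1 (the gcd) gives the Bezout coefficients s = -22, t = 101.
Result: 785 · (-22) + 171 · (101) = 1.

gcd(785, 171) = 1; s = -22, t = 101 (check: 785·(-22) + 171·101 = 1).


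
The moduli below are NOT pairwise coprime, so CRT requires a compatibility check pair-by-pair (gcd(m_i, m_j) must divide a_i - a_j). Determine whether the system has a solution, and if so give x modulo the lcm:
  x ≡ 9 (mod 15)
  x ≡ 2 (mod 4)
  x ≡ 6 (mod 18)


Moduli 15, 4, 18 are not pairwise coprime, so CRT works modulo lcm(m_i) when all pairwise compatibility conditions hold.
Pairwise compatibility: gcd(m_i, m_j) must divide a_i - a_j for every pair.
Merge one congruence at a time:
  Start: x ≡ 9 (mod 15).
  Combine with x ≡ 2 (mod 4): gcd(15, 4) = 1; 2 - 9 = -7, which IS divisible by 1, so compatible.
    Write x = 9 + 15·t and substitute into x ≡ 2 (mod 4): 15·t ≡ 2 − 9 = -7 (mod 4).
    Reduce coefficients mod 4: 3·t ≡ 1 (mod 4).
    The inverse of 3 mod 4 is 3 (since 3·3 = 9 = 2·4 + 1), so t ≡ 3·1 = 3 ≡ 3 (mod 4).
    Then x = 9 + 15·3 = 54, valid modulo lcm(15, 4) = 60: x ≡ 54 (mod 60).
  Combine with x ≡ 6 (mod 18): gcd(60, 18) = 6; 6 - 54 = -48, which IS divisible by 6, so compatible.
    Write x = 54 + 60·t and substitute into x ≡ 6 (mod 18): 60·t ≡ 6 − 54 = -48 (mod 18).
    Divide the congruence (and modulus) by g = 6: 10·t ≡ -8 (mod 3).
    Reduce coefficients mod 3: 1·t ≡ 1 (mod 3).
    So t ≡ 1 (mod 3).
    Then x = 54 + 60·1 = 114, valid modulo lcm(60, 18) = 180: x ≡ 114 (mod 180).
Verify: 114 mod 15 = 9, 114 mod 4 = 2, 114 mod 18 = 6.

x ≡ 114 (mod 180).


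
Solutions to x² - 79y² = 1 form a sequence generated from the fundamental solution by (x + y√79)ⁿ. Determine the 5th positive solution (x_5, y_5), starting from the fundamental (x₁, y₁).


Step 1: Find the fundamental solution (x₁, y₁) of x² - 79y² = 1.
  Expand √79 as a continued fraction. a₀ = ⌊√79⌋ = 8; iterate m_{k+1} = d_k·a_k − m_k, d_{k+1} = (79 − m_{k+1}²)/d_k, a_{k+1} = ⌊(a₀ + m_{k+1})/d_{k+1}⌋ (starting m₀ = 0, d₀ = 1), with convergents p_k = a_k·p_{k-1} + p_{k-2}, q_k = a_k·q_{k-1} + q_{k-2} (p₋₁ = 1, q₋₁ = 0):
  k = 0: a₀ = 8; p₀/q₀ = 8/1; p₀² − 79·q₀² = 64 − 79 = -15.
  k = 1: m = 8, d = 15, a = ⌊(8 + 8)/15⌋ = 1; p/q = (1·8 + 1)/(1·1 + 0) = 9/1; p² − 79·q² = 81 − 79 = 2.
  k = 2: m = 7, d = 2, a = ⌊(8 + 7)/2⌋ = 7; p/q = (7·9 + 8)/(7·1 + 1) = 71/8; p² − 79·q² = 5041 − 5056 = -15.
  k = 3: m = 7, d = 15, a = ⌊(8 + 7)/15⌋ = 1; p/q = (1·71 + 9)/(1·8 + 1) = 80/9; p² − 79·q² = 6400 − 6399 = 1.
  The first convergent with p² − 79·q² = 1 gives the fundamental solution (x₁, y₁) = (80, 9).
Step 2: Apply the recurrence (x_{n+1}, y_{n+1}) = (x₁x_n + 79y₁y_n, x₁y_n + y₁x_n) repeatedly.
  From (x_1, y_1) = (80, 9): x_2 = 80·80 + 79·9·9 = 12799; y_2 = 80·9 + 9·80 = 1440.
  From (x_2, y_2) = (12799, 1440): x_3 = 80·12799 + 79·9·1440 = 2047760; y_3 = 80·1440 + 9·12799 = 230391.
  From (x_3, y_3) = (2047760, 230391): x_4 = 80·2047760 + 79·9·230391 = 327628801; y_4 = 80·230391 + 9·2047760 = 36861120.
  From (x_4, y_4) = (327628801, 36861120): x_5 = 80·327628801 + 79·9·36861120 = 52418560400; y_5 = 80·36861120 + 9·327628801 = 5897548809.
Step 3: Verify x_5² - 79·y_5² = 2747705474408448160000 - 2747705474408448159999 = 1 (should be 1). ✓

(x_1, y_1) = (80, 9); (x_5, y_5) = (52418560400, 5897548809).


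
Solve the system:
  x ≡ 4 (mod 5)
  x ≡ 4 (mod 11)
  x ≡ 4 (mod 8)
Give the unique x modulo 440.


Moduli 5, 11, 8 are pairwise coprime; by CRT there is a unique solution modulo M = 5 · 11 · 8 = 440.
Solve pairwise, accumulating the modulus:
  Start with x ≡ 4 (mod 5).
  Combine with x ≡ 4 (mod 11): since gcd(5, 11) = 1, we get a unique residue mod 55.
    Write x = 4 + 5·t and substitute into x ≡ 4 (mod 11): 5·t ≡ 4 − 4 = 0 (mod 11).
    The inverse of 5 mod 11 is 9 (since 5·9 = 45 = 4·11 + 1), so t ≡ 9·0 = 0 ≡ 0 (mod 11).
    Then x = 4 + 5·0 = 4, valid modulo lcm(5, 11) = 55: x ≡ 4 (mod 55).
  Combine with x ≡ 4 (mod 8): since gcd(55, 8) = 1, we get a unique residue mod 440.
    Write x = 4 + 55·t and substitute into x ≡ 4 (mod 8): 55·t ≡ 4 − 4 = 0 (mod 8).
    Reduce coefficients mod 8: 7·t ≡ 0 (mod 8).
    The inverse of 7 mod 8 is 7 (since 7·7 = 49 = 6·8 + 1), so t ≡ 7·0 = 0 ≡ 0 (mod 8).
    Then x = 4 + 55·0 = 4, valid modulo lcm(55, 8) = 440: x ≡ 4 (mod 440).
Verify: 4 mod 5 = 4 ✓, 4 mod 11 = 4 ✓, 4 mod 8 = 4 ✓.

x ≡ 4 (mod 440).


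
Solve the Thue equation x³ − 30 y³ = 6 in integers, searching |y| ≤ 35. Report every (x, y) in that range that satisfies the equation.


The equation is x³ - 30y³ = 6. For fixed y, x³ = 30·y³ + 6, so a solution requires the RHS to be a perfect cube.
Strategy: iterate y from -35 to 35, compute RHS = 30·y³ + 6, and check whether it is a (positive or negative) perfect cube.
Check small values of y:
  y = 0: RHS = 6 is not a perfect cube.
  y = 1: RHS = 36 is not a perfect cube.
  y = -1: RHS = -24 is not a perfect cube.
  y = 2: RHS = 246 is not a perfect cube.
  y = -2: RHS = -234 is not a perfect cube.
  y = 3: RHS = 816 is not a perfect cube.
  y = -3: RHS = -804 is not a perfect cube.
Continuing the search up to |y| = 35 finds no solutions either.
No (x, y) in the scanned range satisfies the equation.

No integer solutions with |y| ≤ 35.


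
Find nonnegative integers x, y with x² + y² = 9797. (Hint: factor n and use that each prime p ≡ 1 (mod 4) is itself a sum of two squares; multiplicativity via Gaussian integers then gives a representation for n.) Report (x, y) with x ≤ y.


Step 1: Factor n = 9797 = 97 · 101.
Step 2: Check the mod-4 condition on each prime factor: 97 ≡ 1 (mod 4), exponent 1; 101 ≡ 1 (mod 4), exponent 1.
All primes ≡ 3 (mod 4) appear to even exponent (or don't appear), so by the two-squares theorem n IS expressible as a sum of two squares.
Step 3: Build a representation. Here n = 97 · 101 is a product of primes ≡ 1 (mod 4). Each prime p ≡ 1 (mod 4) is itself a sum of two squares; find a² by testing p − a² for a perfect square:
  97: 97 − 1² = 96, 97 − 2² = 93, 97 − 3² = 88, 97 − 4² = 81 = 9² ⇒ 97 = 4² + 9².
  101: 101 − 1² = 100 = 10² ⇒ 101 = 1² + 10².
  Combine using the Brahmagupta–Fibonacci identity (a² + b²)(c² + d²) = (ac − bd)² + (ad + bc)² = (ac + bd)² + (ad − bc)²:
  97 · 101 = 9797: from (4² + 9²)(1² + 10²), take (4·1 − 9·10, 4·10 + 9·1) = (4 − 90, 40 + 9) = (-86, 49); dropping signs (only squares matter) gives (86, 49); check 86² + 49² = 7396 + 2401 = 9797 ✓.
Step 4: Order so x ≤ y and verify: 49² + 86² = 2401 + 7396 = 9797 = n. ✓

n = 9797 = 49² + 86² (one valid representation with x ≤ y).


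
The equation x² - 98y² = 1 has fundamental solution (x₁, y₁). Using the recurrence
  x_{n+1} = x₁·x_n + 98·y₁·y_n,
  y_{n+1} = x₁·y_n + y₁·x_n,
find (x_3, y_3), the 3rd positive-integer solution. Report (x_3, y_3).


Step 1: Find the fundamental solution (x₁, y₁) of x² - 98y² = 1.
  Expand √98 as a continued fraction. a₀ = ⌊√98⌋ = 9; iterate m_{k+1} = d_k·a_k − m_k, d_{k+1} = (98 − m_{k+1}²)/d_k, a_{k+1} = ⌊(a₀ + m_{k+1})/d_{k+1}⌋ (starting m₀ = 0, d₀ = 1), with convergents p_k = a_k·p_{k-1} + p_{k-2}, q_k = a_k·q_{k-1} + q_{k-2} (p₋₁ = 1, q₋₁ = 0):
  k = 0: a₀ = 9; p₀/q₀ = 9/1; p₀² − 98·q₀² = 81 − 98 = -17.
  k = 1: m = 9, d = 17, a = ⌊(9 + 9)/17⌋ = 1; p/q = (1·9 + 1)/(1·1 + 0) = 10/1; p² − 98·q² = 100 − 98 = 2.
  k = 2: m = 8, d = 2, a = ⌊(9 + 8)/2⌋ = 8; p/q = (8·10 + 9)/(8·1 + 1) = 89/9; p² − 98·q² = 7921 − 7938 = -17.
  k = 3: m = 8, d = 17, a = ⌊(9 + 8)/17⌋ = 1; p/q = (1·89 + 10)/(1·9 + 1) = 99/10; p² − 98·q² = 9801 − 9800 = 1.
  The first convergent with p² − 98·q² = 1 gives the fundamental solution (x₁, y₁) = (99, 10).
Step 2: Apply the recurrence (x_{n+1}, y_{n+1}) = (x₁x_n + 98y₁y_n, x₁y_n + y₁x_n) repeatedly.
  From (x_1, y_1) = (99, 10): x_2 = 99·99 + 98·10·10 = 19601; y_2 = 99·10 + 10·99 = 1980.
  From (x_2, y_2) = (19601, 1980): x_3 = 99·19601 + 98·10·1980 = 3880899; y_3 = 99·1980 + 10·19601 = 392030.
Step 3: Verify x_3² - 98·y_3² = 15061377048201 - 15061377048200 = 1 (should be 1). ✓

(x_1, y_1) = (99, 10); (x_3, y_3) = (3880899, 392030).


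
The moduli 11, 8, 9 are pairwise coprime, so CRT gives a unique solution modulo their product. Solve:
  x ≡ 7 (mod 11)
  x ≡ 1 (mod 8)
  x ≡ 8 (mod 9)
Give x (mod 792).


Moduli 11, 8, 9 are pairwise coprime; by CRT there is a unique solution modulo M = 11 · 8 · 9 = 792.
Solve pairwise, accumulating the modulus:
  Start with x ≡ 7 (mod 11).
  Combine with x ≡ 1 (mod 8): since gcd(11, 8) = 1, we get a unique residue mod 88.
    Write x = 7 + 11·t and substitute into x ≡ 1 (mod 8): 11·t ≡ 1 − 7 = -6 (mod 8).
    Reduce coefficients mod 8: 3·t ≡ 2 (mod 8).
    The inverse of 3 mod 8 is 3 (since 3·3 = 9 = 1·8 + 1), so t ≡ 3·2 = 6 ≡ 6 (mod 8).
    Then x = 7 + 11·6 = 73, valid modulo lcm(11, 8) = 88: x ≡ 73 (mod 88).
  Combine with x ≡ 8 (mod 9): since gcd(88, 9) = 1, we get a unique residue mod 792.
    Write x = 73 + 88·t and substitute into x ≡ 8 (mod 9): 88·t ≡ 8 − 73 = -65 (mod 9).
    Reduce coefficients mod 9: 7·t ≡ 7 (mod 9).
    The inverse of 7 mod 9 is 4 (since 7·4 = 28 = 3·9 + 1), so t ≡ 4·7 = 28 ≡ 1 (mod 9).
    Then x = 73 + 88·1 = 161, valid modulo lcm(88, 9) = 792: x ≡ 161 (mod 792).
Verify: 161 mod 11 = 7 ✓, 161 mod 8 = 1 ✓, 161 mod 9 = 8 ✓.

x ≡ 161 (mod 792).


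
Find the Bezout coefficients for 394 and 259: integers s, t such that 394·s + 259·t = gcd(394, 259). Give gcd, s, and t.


Euclidean algorithm on (394, 259) — divide until remainder is 0:
  394 = 1 · 259 + 135
  259 = 1 · 135 + 124
  135 = 1 · 124 + 11
  124 = 11 · 11 + 3
  11 = 3 · 3 + 2
  3 = 1 · 2 + 1
  2 = 2 · 1 + 0
gcd(394, 259) = 1.
Track Bezout coefficients alongside the remainders: start with r₀ = 394 = a·1 + b·0 (s = 1, t = 0) and r₁ = 259 = a·0 + b·1 (s = 0, t = 1); each new remainder r_{k+1} = r_{k-1} − q_k·r_k inherits s_{k+1} = s_{k-1} − q_k·s_k, t_{k+1} = t_{k-1} − q_k·t_k, so r_k = a·s_k + b·t_k at every step:
  q = 1: r = 135, s = 1 − 1·0 = 1, t = 0 − 1·1 = -1  (check: 394·1 + 259·(-1) = 135)
  q = 1: r = 124, s = 0 − 1·1 = -1, t = 1 − 1·(-1) = 2  (check: 394·(-1) + 259·2 = 124)
  q = 1: r = 11, s = 1 − 1·(-1) = 2, t = -1 − 1·2 = -3  (check: 394·2 + 259·(-3) = 11)
  q = 11: r = 3, s = -1 − 11·2 = -23, t = 2 − 11·(-3) = 35  (check: 394·(-23) + 259·35 = 3)
  q = 3: r = 2, s = 2 − 3·(-23) = 71, t = -3 − 3·35 = -108  (check: 394·71 + 259·(-108) = 2)
  q = 1: r = 1, s = -23 − 1·71 = -94, t = 35 − 1·(-108) = 143  (check: 394·(-94) + 259·143 = 1)
The row with r = 1 (the gcd) gives the Bezout coefficients s = -94, t = 143.
Result: 394 · (-94) + 259 · (143) = 1.

gcd(394, 259) = 1; s = -94, t = 143 (check: 394·(-94) + 259·143 = 1).


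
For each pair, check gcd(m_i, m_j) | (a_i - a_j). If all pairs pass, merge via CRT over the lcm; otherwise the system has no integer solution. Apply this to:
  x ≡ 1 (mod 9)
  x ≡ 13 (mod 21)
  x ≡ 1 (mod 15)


Moduli 9, 21, 15 are not pairwise coprime, so CRT works modulo lcm(m_i) when all pairwise compatibility conditions hold.
Pairwise compatibility: gcd(m_i, m_j) must divide a_i - a_j for every pair.
Merge one congruence at a time:
  Start: x ≡ 1 (mod 9).
  Combine with x ≡ 13 (mod 21): gcd(9, 21) = 3; 13 - 1 = 12, which IS divisible by 3, so compatible.
    Write x = 1 + 9·t and substitute into x ≡ 13 (mod 21): 9·t ≡ 13 − 1 = 12 (mod 21).
    Divide the congruence (and modulus) by g = 3: 3·t ≡ 4 (mod 7).
    The inverse of 3 mod 7 is 5 (since 3·5 = 15 = 2·7 + 1), so t ≡ 5·4 = 20 ≡ 6 (mod 7).
    Then x = 1 + 9·6 = 55, valid modulo lcm(9, 21) = 63: x ≡ 55 (mod 63).
  Combine with x ≡ 1 (mod 15): gcd(63, 15) = 3; 1 - 55 = -54, which IS divisible by 3, so compatible.
    Write x = 55 + 63·t and substitute into x ≡ 1 (mod 15): 63·t ≡ 1 − 55 = -54 (mod 15).
    Divide the congruence (and modulus) by g = 3: 21·t ≡ -18 (mod 5).
    Reduce coefficients mod 5: 1·t ≡ 2 (mod 5).
    So t ≡ 2 (mod 5).
    Then x = 55 + 63·2 = 181, valid modulo lcm(63, 15) = 315: x ≡ 181 (mod 315).
Verify: 181 mod 9 = 1, 181 mod 21 = 13, 181 mod 15 = 1.

x ≡ 181 (mod 315).
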